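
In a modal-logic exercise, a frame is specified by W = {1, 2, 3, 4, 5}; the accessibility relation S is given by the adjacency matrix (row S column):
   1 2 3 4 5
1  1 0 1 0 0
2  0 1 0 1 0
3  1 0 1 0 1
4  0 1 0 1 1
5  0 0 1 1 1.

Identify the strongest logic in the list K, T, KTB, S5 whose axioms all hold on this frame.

Reflexive (axiom T): yes — every world is S-related to itself.
Symmetric (axiom B): yes — every pair in S has its reverse in S.
Euclidean (axiom 5): no — 3 S 1 and 3 S 5, but not 1 S 5.
So F validates K, T, KTB; S5 would additionally require S to be Euclidean. The strongest is KTB.

KTB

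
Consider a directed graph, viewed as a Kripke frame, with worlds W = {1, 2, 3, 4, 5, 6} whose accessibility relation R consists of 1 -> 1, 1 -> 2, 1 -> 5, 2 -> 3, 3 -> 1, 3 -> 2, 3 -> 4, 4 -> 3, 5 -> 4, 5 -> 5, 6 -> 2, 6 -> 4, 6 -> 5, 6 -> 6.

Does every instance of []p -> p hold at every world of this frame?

No

Axiom T corresponds to the accessibility relation being reflexive.
Reflexive: no — 2 is not related to itself.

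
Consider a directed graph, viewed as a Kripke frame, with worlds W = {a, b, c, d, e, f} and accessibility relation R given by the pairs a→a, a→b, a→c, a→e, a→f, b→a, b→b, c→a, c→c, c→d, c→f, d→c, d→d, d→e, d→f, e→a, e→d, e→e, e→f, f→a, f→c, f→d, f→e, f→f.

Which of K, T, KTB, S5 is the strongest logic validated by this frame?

KTB

Reflexive (axiom T): yes — every world is R-related to itself.
Symmetric (axiom B): yes — every pair in R has its reverse in R.
Euclidean (axiom 5): no — a R b and a R c, but not b R c.
So F validates K, T, KTB; S5 would additionally require R to be Euclidean. The strongest is KTB.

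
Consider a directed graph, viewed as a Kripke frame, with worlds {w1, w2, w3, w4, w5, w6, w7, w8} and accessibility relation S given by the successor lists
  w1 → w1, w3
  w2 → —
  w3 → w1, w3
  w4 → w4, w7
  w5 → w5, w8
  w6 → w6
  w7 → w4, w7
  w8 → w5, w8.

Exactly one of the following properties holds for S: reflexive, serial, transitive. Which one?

transitive

Reflexive: no — w2 is not related to itself.
Serial: no — w2 has no S-successor.
Transitive: yes — every two-step S-path is closed by a direct edge.
Only transitive holds.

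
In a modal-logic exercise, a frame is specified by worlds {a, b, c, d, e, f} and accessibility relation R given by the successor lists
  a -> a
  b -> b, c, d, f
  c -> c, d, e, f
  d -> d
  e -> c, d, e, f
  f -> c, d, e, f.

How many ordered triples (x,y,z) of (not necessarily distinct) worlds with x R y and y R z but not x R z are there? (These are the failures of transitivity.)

Enumerating: (b,c,e), (b,f,e).

2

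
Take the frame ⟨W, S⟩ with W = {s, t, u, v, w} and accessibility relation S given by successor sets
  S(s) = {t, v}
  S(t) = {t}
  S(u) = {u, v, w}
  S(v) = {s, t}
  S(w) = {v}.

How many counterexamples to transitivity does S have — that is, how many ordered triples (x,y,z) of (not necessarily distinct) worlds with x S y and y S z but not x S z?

Enumerating: (s,v,s), (u,v,s), (u,v,t), (v,s,v), (w,v,s), (w,v,t).

6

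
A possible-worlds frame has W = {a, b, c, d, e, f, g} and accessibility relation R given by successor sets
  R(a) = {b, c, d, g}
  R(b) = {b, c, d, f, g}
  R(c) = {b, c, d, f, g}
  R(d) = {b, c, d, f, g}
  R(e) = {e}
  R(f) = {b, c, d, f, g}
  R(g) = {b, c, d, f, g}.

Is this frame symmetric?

No

Symmetric: no — a R b but not b R a.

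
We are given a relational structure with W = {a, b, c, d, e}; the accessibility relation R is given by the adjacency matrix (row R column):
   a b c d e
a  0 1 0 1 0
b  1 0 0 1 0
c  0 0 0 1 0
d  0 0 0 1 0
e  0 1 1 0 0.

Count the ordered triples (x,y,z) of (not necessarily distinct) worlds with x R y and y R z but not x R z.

Enumerating: (a,b,a), (b,a,b), (e,b,a), (e,b,d), (e,c,d).

5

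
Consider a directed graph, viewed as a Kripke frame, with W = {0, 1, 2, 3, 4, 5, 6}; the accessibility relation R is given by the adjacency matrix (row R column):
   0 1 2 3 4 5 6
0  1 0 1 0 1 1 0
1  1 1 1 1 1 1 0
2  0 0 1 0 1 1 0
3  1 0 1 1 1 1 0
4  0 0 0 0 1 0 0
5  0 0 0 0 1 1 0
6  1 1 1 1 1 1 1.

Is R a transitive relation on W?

Transitive: yes — every two-step R-path is closed by a direct edge.

Yes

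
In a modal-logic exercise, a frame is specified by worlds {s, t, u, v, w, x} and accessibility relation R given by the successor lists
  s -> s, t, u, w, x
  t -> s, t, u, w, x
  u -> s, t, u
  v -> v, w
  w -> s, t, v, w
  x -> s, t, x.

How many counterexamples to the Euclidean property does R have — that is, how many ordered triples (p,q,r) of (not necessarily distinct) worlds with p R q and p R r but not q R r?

Enumerating: (s,u,w), (s,u,x), (s,w,u), (s,w,x), (s,x,u), (s,x,w), (t,u,w), (t,u,x), (t,w,u), (t,w,x), (t,x,u), (t,x,w), (w,s,v), (w,t,v), (w,v,s), (w,v,t).

16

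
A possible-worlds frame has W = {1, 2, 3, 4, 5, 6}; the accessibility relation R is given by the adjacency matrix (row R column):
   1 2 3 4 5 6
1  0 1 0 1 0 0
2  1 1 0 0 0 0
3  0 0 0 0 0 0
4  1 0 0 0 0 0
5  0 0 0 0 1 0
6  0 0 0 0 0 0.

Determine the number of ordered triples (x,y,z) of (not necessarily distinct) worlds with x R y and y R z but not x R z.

Enumerating: (1,2,1), (1,4,1), (2,1,4), (4,1,2), (4,1,4).

5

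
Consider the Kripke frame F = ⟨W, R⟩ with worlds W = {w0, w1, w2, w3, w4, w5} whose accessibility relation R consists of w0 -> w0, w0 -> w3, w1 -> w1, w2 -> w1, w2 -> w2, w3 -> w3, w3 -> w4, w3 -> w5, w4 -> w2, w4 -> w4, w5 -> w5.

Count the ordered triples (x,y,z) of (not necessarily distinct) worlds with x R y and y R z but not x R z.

Enumerating: (w0,w3,w4), (w0,w3,w5), (w3,w4,w2), (w4,w2,w1).

4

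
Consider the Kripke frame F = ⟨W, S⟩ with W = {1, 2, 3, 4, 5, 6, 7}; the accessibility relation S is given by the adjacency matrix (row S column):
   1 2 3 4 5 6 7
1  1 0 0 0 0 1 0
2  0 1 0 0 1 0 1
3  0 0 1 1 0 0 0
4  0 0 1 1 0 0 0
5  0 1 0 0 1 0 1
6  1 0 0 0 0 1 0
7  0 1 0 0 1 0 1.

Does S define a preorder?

Reflexive: yes — every world is S-related to itself.
Transitive: yes — every two-step S-path is closed by a direct edge.
So S is a preorder.

Yes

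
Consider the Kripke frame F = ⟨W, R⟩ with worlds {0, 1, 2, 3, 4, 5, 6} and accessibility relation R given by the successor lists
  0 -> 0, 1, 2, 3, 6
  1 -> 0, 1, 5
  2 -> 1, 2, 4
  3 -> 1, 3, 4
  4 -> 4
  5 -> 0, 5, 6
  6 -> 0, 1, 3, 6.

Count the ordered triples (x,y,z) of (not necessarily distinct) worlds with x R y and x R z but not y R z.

Enumerating: (0,1,2), (0,1,3), (0,1,6), (0,2,0), (0,2,3), (0,2,6), (0,3,0), (0,3,2), (0,3,6), (0,6,2), (1,0,5), (1,5,1), … and 14 more.
Total: 26.

26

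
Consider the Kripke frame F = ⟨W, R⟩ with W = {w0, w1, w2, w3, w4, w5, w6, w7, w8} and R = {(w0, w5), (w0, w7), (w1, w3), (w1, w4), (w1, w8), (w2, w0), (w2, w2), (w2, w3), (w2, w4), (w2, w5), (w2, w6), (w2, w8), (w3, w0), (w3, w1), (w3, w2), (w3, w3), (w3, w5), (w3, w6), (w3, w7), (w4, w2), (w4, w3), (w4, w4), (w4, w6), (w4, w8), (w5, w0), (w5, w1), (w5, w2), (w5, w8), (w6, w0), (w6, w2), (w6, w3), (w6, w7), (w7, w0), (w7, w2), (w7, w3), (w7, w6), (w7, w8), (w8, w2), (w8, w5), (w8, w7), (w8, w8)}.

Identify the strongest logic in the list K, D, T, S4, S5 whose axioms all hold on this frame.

D

Serial (axiom D): yes — every world has a successor (e.g. w0 R w5).
Reflexive (axiom T): no — w0 is not related to itself.
Transitive (axiom 4): no — w0 R w5 and w5 R w1, but not w0 R w1.
Euclidean (axiom 5): no — w0 R w5 and w0 R w7, but not w5 R w7.
So F validates K, D; T would additionally require R to be reflexive. The strongest is D.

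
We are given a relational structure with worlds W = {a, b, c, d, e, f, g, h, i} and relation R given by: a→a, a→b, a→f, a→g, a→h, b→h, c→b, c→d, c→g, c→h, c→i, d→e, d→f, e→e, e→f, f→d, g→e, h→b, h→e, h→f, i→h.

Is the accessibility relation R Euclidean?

Euclidean: no — a R b and a R f, but not b R f.

No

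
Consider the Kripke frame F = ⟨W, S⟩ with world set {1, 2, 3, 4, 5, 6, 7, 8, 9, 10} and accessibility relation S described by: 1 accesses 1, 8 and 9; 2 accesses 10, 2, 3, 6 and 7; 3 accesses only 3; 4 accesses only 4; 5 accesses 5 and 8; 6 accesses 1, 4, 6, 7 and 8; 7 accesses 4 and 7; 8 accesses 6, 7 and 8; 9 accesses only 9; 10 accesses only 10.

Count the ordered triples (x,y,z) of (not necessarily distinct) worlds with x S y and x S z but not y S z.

Enumerating: (1,8,1), (1,8,9), (1,9,1), (1,9,8), (2,10,2), (2,10,3), (2,10,6), (2,10,7), (2,3,10), (2,3,2), (2,3,6), (2,3,7), … and 23 more.
Total: 35.

35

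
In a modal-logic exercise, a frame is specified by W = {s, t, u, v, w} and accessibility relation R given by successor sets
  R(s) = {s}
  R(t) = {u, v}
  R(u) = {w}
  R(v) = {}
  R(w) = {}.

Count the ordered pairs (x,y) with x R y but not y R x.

3

Enumerating: (t,u), (t,v), (u,w).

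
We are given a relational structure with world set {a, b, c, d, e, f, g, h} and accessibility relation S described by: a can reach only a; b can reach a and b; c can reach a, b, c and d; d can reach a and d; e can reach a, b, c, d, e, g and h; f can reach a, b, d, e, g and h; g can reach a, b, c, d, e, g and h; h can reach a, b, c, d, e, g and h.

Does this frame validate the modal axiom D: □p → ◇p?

Axiom D corresponds to the accessibility relation being serial.
Serial: yes — every world has a successor (e.g. a S a).

Yes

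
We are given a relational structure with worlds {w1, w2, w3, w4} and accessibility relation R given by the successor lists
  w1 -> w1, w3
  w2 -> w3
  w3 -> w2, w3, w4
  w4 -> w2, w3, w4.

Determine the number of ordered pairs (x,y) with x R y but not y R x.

Enumerating: (w1,w3), (w4,w2).

2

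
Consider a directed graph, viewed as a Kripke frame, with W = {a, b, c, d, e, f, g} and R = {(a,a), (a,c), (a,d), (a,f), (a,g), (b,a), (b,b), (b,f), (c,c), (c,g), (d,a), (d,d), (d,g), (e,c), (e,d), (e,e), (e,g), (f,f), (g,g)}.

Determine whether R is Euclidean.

No

Euclidean: no — a R c and a R d, but not c R d.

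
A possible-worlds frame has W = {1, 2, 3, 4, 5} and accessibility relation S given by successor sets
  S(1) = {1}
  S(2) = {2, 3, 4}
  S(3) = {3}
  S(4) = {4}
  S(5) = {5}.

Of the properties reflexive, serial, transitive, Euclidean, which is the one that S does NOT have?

Reflexive: yes — every world is S-related to itself.
Serial: yes — every world has a successor (e.g. 1 S 1).
Transitive: yes — every two-step S-path is closed by a direct edge.
Euclidean: no — 2 S 3 and 2 S 4, but not 3 S 4.
Only Euclidean fails.

Euclidean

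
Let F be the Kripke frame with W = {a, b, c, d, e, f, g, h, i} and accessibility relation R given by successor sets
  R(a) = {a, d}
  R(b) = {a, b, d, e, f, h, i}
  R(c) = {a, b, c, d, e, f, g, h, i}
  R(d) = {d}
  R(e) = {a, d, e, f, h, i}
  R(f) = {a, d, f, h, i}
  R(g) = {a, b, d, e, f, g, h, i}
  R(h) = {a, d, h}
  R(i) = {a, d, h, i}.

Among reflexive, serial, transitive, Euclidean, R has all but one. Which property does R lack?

Euclidean

Reflexive: yes — every world is R-related to itself.
Serial: yes — every world has a successor (e.g. a R a).
Transitive: yes — every two-step R-path is closed by a direct edge.
Euclidean: no — b R a and b R e, but not a R e.
Only Euclidean fails.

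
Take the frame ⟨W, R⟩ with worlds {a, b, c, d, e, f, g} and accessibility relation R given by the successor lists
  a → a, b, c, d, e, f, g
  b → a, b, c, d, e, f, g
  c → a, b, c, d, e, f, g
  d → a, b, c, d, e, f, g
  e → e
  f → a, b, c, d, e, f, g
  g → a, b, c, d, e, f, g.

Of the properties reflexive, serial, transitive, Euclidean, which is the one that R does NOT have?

Euclidean

Reflexive: yes — every world is R-related to itself.
Serial: yes — every world has a successor (e.g. a R a).
Transitive: yes — every two-step R-path is closed by a direct edge.
Euclidean: no — a R e and a R b, but not e R b.
Only Euclidean fails.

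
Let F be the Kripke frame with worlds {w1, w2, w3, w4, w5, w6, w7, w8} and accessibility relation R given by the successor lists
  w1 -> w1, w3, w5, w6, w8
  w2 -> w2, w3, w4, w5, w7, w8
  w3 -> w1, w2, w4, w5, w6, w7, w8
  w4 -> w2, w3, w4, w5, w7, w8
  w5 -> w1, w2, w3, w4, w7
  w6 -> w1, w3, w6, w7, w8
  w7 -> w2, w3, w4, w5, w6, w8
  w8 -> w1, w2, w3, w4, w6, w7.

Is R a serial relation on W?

Serial: yes — every world has a successor (e.g. w1 R w1).

Yes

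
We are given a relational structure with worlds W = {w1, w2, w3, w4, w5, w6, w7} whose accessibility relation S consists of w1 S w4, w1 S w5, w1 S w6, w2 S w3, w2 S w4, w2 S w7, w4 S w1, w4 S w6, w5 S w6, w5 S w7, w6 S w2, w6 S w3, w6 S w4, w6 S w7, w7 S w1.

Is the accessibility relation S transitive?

Transitive: no — w1 S w5 and w5 S w7, but not w1 S w7.

No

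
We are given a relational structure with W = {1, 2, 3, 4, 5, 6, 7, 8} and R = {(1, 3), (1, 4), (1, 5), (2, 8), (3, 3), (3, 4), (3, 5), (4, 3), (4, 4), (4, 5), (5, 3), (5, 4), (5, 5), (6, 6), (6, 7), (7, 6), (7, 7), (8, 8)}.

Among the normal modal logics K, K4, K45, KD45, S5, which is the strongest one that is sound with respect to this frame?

KD45

Transitive (axiom 4): yes — every two-step R-path is closed by a direct edge.
Euclidean (axiom 5): yes — any two successors of a common world are R-related.
Serial (axiom D): yes — every world has a successor (e.g. 1 R 3).
Reflexive (axiom T): no — 1 is not related to itself.
So F validates K, K4, K45, KD45; S5 would additionally require R to be reflexive. The strongest is KD45.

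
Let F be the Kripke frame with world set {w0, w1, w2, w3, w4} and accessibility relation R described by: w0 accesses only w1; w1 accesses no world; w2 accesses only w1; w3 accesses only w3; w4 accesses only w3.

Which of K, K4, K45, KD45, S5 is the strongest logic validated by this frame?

Transitive (axiom 4): yes — every two-step R-path is closed by a direct edge.
Euclidean (axiom 5): no — w0 R w1 and w0 R w1, but not w1 R w1.
Serial (axiom D): no — w1 has no R-successor.
Reflexive (axiom T): no — w0 is not related to itself.
So F validates K, K4; K45 would additionally require R to be Euclidean. The strongest is K4.

K4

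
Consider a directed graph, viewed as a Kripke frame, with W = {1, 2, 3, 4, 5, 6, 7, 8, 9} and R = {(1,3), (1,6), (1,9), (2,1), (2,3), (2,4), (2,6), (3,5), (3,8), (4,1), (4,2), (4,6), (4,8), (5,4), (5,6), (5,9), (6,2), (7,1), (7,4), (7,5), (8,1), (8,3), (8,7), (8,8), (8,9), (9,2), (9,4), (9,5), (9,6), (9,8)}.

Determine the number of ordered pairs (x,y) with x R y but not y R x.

Enumerating: (1,3), (1,6), (1,9), (2,1), (2,3), (3,5), (4,1), (4,6), (4,8), (5,4), (5,6), (7,1), … and 7 more.
Total: 19.

19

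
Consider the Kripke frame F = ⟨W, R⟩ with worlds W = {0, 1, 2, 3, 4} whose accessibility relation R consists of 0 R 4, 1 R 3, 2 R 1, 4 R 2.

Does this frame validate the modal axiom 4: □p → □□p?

No

By correspondence theory, 4 is valid on a frame iff R is transitive.
Transitive: no — 0 R 4 and 4 R 2, but not 0 R 2.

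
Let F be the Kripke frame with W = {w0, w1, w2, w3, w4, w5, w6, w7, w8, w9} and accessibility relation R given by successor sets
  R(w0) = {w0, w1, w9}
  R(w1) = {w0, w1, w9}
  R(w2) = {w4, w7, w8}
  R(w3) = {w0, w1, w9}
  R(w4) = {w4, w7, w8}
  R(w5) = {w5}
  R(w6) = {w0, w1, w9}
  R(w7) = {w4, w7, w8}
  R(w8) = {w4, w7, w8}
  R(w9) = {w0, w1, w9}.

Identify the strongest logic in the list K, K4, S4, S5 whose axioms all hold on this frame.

K4

Transitive (axiom 4): yes — every two-step R-path is closed by a direct edge.
Reflexive (axiom T): no — w2 is not related to itself.
Euclidean (axiom 5): yes — any two successors of a common world are R-related.
So F validates K, K4; S4 would additionally require R to be reflexive. The strongest is K4.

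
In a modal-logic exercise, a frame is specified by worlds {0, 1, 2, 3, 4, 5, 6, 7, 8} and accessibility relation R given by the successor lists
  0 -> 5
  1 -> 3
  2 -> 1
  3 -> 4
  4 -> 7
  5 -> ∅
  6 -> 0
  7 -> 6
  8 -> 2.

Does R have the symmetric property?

Symmetric: no — 0 R 5 but not 5 R 0.

No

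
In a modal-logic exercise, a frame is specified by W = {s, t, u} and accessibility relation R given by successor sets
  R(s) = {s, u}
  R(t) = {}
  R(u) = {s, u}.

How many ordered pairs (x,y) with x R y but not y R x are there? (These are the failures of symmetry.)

R is symmetric; there are no such tuples.

0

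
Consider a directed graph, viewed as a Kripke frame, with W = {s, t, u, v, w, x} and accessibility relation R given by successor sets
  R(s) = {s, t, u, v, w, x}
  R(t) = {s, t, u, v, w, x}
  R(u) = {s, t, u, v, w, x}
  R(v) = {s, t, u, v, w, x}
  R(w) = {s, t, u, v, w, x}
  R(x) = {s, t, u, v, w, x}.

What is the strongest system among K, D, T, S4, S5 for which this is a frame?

S5

Serial (axiom D): yes — every world has a successor (e.g. s R s).
Reflexive (axiom T): yes — every world is R-related to itself.
Transitive (axiom 4): yes — every two-step R-path is closed by a direct edge.
Euclidean (axiom 5): yes — any two successors of a common world are R-related.
So F validates K, D, T, S4, S5. The strongest is S5.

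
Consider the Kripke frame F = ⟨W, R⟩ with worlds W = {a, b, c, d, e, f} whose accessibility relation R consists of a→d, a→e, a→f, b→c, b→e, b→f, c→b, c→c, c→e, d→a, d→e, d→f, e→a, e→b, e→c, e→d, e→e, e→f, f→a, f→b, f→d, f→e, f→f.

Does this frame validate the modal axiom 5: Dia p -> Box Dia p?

No

The schema 5 characterises exactly the Euclidean frames.
Euclidean: no — b R c and b R f, but not c R f.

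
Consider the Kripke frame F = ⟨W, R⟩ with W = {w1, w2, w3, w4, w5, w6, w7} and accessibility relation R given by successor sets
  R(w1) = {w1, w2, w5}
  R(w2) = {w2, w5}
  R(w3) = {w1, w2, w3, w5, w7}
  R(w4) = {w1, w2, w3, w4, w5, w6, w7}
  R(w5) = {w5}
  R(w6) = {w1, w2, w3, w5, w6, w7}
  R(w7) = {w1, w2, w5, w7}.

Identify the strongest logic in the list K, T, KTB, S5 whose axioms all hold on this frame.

T

Reflexive (axiom T): yes — every world is R-related to itself.
Symmetric (axiom B): no — w1 R w2 but not w2 R w1.
Euclidean (axiom 5): no — w1 R w5 and w1 R w2, but not w5 R w2.
So F validates K, T; KTB would additionally require R to be symmetric. The strongest is T.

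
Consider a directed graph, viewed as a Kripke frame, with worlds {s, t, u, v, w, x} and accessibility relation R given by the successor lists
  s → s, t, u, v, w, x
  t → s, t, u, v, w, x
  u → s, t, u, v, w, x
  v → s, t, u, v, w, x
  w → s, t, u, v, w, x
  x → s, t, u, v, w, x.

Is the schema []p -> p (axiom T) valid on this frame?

Yes

By correspondence theory, T is valid on a frame iff R is reflexive.
Reflexive: yes — every world is R-related to itself.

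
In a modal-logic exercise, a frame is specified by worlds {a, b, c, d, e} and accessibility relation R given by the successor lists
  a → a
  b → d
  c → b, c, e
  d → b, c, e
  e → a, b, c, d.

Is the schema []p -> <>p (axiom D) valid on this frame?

The schema D characterises exactly the serial frames.
Serial: yes — every world has a successor (e.g. a R a).

Yes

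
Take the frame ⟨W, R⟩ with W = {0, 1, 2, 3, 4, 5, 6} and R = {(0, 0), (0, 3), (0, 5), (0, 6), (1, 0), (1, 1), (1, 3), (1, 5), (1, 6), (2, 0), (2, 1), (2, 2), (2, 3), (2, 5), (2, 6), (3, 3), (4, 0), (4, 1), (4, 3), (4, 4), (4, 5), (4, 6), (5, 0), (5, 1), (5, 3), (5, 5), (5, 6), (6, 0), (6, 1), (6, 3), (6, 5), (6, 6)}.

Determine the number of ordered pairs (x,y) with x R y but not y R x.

15

Enumerating: (0,3), (1,0), (1,3), (2,0), (2,1), (2,3), (2,5), (2,6), (4,0), (4,1), (4,3), (4,5), (4,6), (5,3), (6,3).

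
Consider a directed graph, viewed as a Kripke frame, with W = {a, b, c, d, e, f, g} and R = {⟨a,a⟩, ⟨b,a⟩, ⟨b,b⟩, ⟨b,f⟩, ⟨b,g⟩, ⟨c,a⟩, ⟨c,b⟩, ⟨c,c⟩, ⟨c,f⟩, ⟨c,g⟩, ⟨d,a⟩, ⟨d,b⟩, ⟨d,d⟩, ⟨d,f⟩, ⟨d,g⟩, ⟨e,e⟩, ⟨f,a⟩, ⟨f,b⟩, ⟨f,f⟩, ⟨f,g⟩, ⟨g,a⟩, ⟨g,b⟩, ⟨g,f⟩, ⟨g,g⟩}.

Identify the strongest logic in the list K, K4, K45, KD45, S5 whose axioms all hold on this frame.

K4

Transitive (axiom 4): yes — every two-step R-path is closed by a direct edge.
Euclidean (axiom 5): no — b R a and b R f, but not a R f.
Serial (axiom D): yes — every world has a successor (e.g. a R a).
Reflexive (axiom T): yes — every world is R-related to itself.
So F validates K, K4; K45 would additionally require R to be Euclidean. The strongest is K4.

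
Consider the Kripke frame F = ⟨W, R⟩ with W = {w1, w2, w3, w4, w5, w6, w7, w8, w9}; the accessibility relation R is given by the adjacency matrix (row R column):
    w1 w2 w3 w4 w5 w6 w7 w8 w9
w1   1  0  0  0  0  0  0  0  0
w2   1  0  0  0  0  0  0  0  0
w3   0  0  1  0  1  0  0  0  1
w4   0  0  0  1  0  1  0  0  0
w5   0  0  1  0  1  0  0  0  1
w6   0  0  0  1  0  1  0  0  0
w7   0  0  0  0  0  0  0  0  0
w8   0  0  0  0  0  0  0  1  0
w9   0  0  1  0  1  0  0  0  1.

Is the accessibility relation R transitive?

Yes

Transitive: yes — every two-step R-path is closed by a direct edge.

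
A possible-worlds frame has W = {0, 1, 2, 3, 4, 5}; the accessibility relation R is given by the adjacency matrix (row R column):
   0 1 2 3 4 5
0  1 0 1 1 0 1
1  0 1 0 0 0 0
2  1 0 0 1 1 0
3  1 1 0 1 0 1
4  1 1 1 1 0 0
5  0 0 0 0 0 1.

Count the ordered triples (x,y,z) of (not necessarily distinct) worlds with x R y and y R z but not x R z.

Enumerating: (0,2,4), (0,3,1), (2,0,2), (2,0,5), (2,3,1), (2,3,5), (2,4,1), (2,4,2), (3,0,2), (4,0,5), (4,2,4), (4,3,5).

12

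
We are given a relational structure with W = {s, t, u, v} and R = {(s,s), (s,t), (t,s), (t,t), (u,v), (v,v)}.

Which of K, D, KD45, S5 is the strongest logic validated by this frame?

Serial (axiom D): yes — every world has a successor (e.g. s R s).
Euclidean (axiom 5): yes — any two successors of a common world are R-related.
Transitive (axiom 4): yes — every two-step R-path is closed by a direct edge.
Reflexive (axiom T): no — u is not related to itself.
So F validates K, D, KD45; S5 would additionally require R to be reflexive. The strongest is KD45.

KD45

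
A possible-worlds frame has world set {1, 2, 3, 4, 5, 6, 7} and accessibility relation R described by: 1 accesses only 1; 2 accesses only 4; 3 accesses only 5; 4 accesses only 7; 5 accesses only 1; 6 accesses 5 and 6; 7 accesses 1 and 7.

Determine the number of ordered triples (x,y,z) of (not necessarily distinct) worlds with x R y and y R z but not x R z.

4

Enumerating: (2,4,7), (3,5,1), (4,7,1), (6,5,1).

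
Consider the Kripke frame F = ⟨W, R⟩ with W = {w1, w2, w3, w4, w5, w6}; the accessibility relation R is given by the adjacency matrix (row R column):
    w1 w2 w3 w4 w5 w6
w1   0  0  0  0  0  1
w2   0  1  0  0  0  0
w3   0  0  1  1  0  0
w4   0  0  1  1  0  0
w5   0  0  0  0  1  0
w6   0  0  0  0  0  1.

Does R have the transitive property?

Yes

Transitive: yes — every two-step R-path is closed by a direct edge.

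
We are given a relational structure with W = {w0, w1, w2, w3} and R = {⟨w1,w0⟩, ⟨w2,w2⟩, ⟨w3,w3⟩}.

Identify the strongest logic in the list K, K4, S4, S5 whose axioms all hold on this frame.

Transitive (axiom 4): yes — every two-step R-path is closed by a direct edge.
Reflexive (axiom T): no — w0 is not related to itself.
Euclidean (axiom 5): no — w1 R w0 and w1 R w0, but not w0 R w0.
So F validates K, K4; S4 would additionally require R to be reflexive. The strongest is K4.

K4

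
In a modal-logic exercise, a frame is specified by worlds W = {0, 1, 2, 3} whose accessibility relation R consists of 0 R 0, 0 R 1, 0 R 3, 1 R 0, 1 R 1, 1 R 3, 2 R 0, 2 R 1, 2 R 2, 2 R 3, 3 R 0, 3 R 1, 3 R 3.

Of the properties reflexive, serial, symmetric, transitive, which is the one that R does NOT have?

Reflexive: yes — every world is R-related to itself.
Serial: yes — every world has a successor (e.g. 0 R 0).
Symmetric: no — 2 R 0 but not 0 R 2.
Transitive: yes — every two-step R-path is closed by a direct edge.
Only symmetric fails.

symmetric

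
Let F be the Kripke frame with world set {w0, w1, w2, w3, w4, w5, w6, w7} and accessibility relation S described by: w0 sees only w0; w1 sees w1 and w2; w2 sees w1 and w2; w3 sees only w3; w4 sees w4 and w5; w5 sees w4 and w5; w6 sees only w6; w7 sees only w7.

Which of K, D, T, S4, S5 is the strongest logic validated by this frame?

S5

Serial (axiom D): yes — every world has a successor (e.g. w0 S w0).
Reflexive (axiom T): yes — every world is S-related to itself.
Transitive (axiom 4): yes — every two-step S-path is closed by a direct edge.
Euclidean (axiom 5): yes — any two successors of a common world are S-related.
So F validates K, D, T, S4, S5. The strongest is S5.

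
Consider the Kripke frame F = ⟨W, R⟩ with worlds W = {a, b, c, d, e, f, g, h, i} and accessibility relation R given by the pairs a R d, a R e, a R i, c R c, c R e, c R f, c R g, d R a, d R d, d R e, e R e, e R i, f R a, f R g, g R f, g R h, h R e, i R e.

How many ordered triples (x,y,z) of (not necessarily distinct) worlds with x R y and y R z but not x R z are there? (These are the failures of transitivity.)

Enumerating: (a,d,a), (c,e,i), (c,f,a), (c,g,h), (d,a,i), (d,e,i), (f,a,d), (f,a,e), (f,a,i), (f,g,f), (f,g,h), (g,f,a), (g,f,g), (g,h,e), (h,e,i), (i,e,i).

16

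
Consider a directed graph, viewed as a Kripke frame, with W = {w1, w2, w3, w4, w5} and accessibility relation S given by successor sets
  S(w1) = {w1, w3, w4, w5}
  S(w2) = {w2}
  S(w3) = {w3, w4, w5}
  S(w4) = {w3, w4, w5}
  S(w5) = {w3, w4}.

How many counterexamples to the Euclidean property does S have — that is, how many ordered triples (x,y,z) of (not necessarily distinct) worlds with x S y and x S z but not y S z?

Enumerating: (w1,w3,w1), (w1,w4,w1), (w1,w5,w1), (w1,w5,w5), (w3,w5,w5), (w4,w5,w5).

6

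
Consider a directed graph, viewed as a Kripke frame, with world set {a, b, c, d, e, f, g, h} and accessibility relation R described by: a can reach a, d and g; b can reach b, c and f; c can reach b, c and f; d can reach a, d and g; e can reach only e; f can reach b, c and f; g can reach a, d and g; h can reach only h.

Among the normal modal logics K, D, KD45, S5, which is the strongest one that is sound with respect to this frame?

S5

Serial (axiom D): yes — every world has a successor (e.g. a R a).
Euclidean (axiom 5): yes — any two successors of a common world are R-related.
Transitive (axiom 4): yes — every two-step R-path is closed by a direct edge.
Reflexive (axiom T): yes — every world is R-related to itself.
So F validates K, D, KD45, S5. The strongest is S5.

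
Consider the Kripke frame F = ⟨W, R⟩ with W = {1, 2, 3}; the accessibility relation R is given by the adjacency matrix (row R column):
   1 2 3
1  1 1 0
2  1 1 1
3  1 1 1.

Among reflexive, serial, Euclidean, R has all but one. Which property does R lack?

Euclidean

Reflexive: yes — every world is R-related to itself.
Serial: yes — every world has a successor (e.g. 1 R 1).
Euclidean: no — 2 R 1 and 2 R 3, but not 1 R 3.
Only Euclidean fails.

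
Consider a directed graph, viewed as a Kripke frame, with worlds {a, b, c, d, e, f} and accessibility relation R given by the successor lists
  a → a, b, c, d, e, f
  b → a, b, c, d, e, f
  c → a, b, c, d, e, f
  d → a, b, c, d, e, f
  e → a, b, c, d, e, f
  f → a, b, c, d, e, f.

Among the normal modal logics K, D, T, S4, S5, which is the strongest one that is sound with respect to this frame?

Serial (axiom D): yes — every world has a successor (e.g. a R a).
Reflexive (axiom T): yes — every world is R-related to itself.
Transitive (axiom 4): yes — every two-step R-path is closed by a direct edge.
Euclidean (axiom 5): yes — any two successors of a common world are R-related.
So F validates K, D, T, S4, S5. The strongest is S5.

S5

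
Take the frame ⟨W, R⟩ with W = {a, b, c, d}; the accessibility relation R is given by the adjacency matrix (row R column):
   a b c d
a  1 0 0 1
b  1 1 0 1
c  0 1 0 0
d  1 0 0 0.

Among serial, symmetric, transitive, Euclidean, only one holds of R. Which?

serial

Serial: yes — every world has a successor (e.g. a R a).
Symmetric: no — b R a but not a R b.
Transitive: no — c R b and b R a, but not c R a.
Euclidean: no — a R d and a R d, but not d R d.
Only serial holds.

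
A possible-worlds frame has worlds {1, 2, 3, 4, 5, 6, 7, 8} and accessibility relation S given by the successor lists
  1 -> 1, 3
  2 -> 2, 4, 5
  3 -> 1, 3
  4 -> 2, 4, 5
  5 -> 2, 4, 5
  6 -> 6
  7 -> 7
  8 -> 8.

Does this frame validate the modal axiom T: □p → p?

The schema T characterises exactly the reflexive frames.
Reflexive: yes — every world is S-related to itself.

Yes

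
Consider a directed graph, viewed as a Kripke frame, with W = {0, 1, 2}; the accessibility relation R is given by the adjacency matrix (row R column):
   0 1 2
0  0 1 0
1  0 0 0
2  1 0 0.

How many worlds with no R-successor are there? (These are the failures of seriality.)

1

Enumerating: 1.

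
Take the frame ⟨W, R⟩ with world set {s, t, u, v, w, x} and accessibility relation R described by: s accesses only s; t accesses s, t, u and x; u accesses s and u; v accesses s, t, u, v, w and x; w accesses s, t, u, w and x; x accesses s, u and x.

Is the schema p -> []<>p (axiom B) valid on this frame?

No

Axiom B corresponds to the accessibility relation being symmetric.
Symmetric: no — t R s but not s R t.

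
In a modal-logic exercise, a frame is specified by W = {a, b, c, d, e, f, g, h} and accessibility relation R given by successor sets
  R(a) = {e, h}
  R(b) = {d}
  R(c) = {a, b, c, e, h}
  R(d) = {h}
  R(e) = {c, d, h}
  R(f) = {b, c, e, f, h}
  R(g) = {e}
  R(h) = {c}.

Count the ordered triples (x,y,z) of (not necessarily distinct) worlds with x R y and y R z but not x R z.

20

Enumerating: (a,e,c), (a,e,d), (a,h,c), (b,d,h), (c,b,d), (c,e,d), (d,h,c), (e,c,a), (e,c,b), (e,c,e), (f,b,d), (f,c,a), … and 8 more.
Total: 20.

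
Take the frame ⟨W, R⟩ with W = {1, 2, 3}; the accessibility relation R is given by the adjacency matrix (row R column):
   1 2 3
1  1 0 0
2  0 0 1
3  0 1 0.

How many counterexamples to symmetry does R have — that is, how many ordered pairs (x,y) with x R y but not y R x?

R is symmetric; there are no such tuples.

0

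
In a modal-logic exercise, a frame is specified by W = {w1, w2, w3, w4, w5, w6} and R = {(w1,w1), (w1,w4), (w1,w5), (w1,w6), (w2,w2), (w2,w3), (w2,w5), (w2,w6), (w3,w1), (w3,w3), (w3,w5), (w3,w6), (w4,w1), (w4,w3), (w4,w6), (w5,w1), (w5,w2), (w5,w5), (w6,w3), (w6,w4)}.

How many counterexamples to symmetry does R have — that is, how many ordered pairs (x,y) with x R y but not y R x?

Enumerating: (w1,w6), (w2,w3), (w2,w6), (w3,w1), (w3,w5), (w4,w3).

6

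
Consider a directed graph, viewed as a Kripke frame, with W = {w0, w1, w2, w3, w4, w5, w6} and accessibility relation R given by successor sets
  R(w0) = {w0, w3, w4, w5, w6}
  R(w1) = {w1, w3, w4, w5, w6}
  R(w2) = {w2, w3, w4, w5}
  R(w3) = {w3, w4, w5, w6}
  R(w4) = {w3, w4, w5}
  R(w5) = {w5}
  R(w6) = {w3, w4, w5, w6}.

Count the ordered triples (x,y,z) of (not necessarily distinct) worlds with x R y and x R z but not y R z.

31

Enumerating: (w0,w3,w0), (w0,w4,w0), (w0,w4,w6), (w0,w5,w0), (w0,w5,w3), (w0,w5,w4), (w0,w5,w6), (w0,w6,w0), (w1,w3,w1), (w1,w4,w1), (w1,w4,w6), (w1,w5,w1), … and 19 more.
Total: 31.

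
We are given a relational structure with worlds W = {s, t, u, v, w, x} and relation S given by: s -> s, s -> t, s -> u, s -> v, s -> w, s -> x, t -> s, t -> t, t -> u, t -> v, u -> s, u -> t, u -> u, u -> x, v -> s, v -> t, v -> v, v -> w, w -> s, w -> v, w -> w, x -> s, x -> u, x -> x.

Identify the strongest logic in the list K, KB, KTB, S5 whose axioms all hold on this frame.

Symmetric (axiom B): yes — every pair in S has its reverse in S.
Reflexive (axiom T): yes — every world is S-related to itself.
Euclidean (axiom 5): no — s S t and s S w, but not t S w.
So F validates K, KB, KTB; S5 would additionally require S to be Euclidean. The strongest is KTB.

KTB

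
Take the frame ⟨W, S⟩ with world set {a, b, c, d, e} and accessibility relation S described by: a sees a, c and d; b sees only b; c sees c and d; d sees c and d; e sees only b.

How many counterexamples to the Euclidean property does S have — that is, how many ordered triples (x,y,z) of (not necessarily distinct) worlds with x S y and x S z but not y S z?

2

Enumerating: (a,c,a), (a,d,a).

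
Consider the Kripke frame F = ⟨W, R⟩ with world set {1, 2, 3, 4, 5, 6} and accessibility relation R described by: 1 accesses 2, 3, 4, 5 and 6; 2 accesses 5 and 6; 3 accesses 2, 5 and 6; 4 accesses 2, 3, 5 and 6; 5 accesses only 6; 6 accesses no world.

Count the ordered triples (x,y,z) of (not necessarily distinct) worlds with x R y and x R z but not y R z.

Enumerating: (1,2,2), (1,2,3), (1,2,4), (1,3,3), (1,3,4), (1,4,4), (1,5,2), (1,5,3), (1,5,4), (1,5,5), (1,6,2), (1,6,3), … and 23 more.
Total: 35.

35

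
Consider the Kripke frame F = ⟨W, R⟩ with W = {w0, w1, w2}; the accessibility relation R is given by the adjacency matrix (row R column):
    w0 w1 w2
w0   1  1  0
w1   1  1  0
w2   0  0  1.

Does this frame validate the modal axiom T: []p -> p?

The schema T characterises exactly the reflexive frames.
Reflexive: yes — every world is R-related to itself.

Yes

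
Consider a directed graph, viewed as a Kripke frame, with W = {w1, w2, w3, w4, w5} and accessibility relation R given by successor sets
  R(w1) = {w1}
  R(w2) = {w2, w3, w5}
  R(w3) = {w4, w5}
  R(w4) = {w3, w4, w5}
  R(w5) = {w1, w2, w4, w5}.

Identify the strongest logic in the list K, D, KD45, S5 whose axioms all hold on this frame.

D

Serial (axiom D): yes — every world has a successor (e.g. w1 R w1).
Euclidean (axiom 5): no — w2 R w5 and w2 R w3, but not w5 R w3.
Transitive (axiom 4): no — w2 R w3 and w3 R w4, but not w2 R w4.
Reflexive (axiom T): no — w3 is not related to itself.
So F validates K, D; KD45 would additionally require R to be Euclidean and transitive. The strongest is D.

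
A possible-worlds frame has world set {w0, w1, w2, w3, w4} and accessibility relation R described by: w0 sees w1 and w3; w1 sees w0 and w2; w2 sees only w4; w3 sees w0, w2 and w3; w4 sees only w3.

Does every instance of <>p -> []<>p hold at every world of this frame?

The schema 5 characterises exactly the Euclidean frames.
Euclidean: no — w0 R w1 and w0 R w3, but not w1 R w3.

No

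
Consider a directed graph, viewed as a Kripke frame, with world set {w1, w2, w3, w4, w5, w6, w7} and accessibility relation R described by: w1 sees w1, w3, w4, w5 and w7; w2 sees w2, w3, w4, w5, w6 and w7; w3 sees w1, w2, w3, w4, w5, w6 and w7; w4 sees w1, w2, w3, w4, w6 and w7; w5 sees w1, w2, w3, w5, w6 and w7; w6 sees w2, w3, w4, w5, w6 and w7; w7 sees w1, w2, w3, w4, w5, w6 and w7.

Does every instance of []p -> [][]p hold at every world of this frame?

No

Axiom 4 corresponds to the accessibility relation being transitive.
Transitive: no — w1 R w3 and w3 R w2, but not w1 R w2.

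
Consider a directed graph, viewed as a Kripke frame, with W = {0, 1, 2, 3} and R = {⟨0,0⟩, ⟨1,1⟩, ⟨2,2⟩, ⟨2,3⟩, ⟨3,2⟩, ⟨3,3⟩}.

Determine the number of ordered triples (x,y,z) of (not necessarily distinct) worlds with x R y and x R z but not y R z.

0

R is Euclidean; there are no such tuples.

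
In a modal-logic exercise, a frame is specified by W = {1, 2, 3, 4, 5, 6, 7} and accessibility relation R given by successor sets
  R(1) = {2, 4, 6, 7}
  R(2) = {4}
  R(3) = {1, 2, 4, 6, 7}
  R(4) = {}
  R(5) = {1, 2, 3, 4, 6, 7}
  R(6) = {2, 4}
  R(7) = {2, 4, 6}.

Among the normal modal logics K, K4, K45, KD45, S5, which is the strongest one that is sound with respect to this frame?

K4

Transitive (axiom 4): yes — every two-step R-path is closed by a direct edge.
Euclidean (axiom 5): no — 1 R 2 and 1 R 6, but not 2 R 6.
Serial (axiom D): no — 4 has no R-successor.
Reflexive (axiom T): no — 1 is not related to itself.
So F validates K, K4; K45 would additionally require R to be Euclidean. The strongest is K4.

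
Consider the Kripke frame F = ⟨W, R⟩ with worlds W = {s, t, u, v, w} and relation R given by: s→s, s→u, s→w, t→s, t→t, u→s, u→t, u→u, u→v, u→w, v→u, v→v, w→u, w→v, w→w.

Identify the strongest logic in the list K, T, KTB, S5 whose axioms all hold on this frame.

T

Reflexive (axiom T): yes — every world is R-related to itself.
Symmetric (axiom B): no — s R w but not w R s.
Euclidean (axiom 5): no — u R s and u R t, but not s R t.
So F validates K, T; KTB would additionally require R to be symmetric. The strongest is T.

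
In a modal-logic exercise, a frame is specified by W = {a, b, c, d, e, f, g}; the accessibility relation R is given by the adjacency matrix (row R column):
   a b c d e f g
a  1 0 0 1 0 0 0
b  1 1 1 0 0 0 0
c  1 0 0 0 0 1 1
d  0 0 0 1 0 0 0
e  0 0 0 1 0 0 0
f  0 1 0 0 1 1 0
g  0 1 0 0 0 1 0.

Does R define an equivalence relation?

Reflexive: no — c is not related to itself.
Symmetric: no — a R d but not d R a.
Transitive: no — b R a and a R d, but not b R d.
So R is not an equivalence relation.

No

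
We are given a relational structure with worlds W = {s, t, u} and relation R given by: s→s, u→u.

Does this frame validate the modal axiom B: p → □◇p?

Yes

By correspondence theory, B is valid on a frame iff R is symmetric.
Symmetric: yes — every pair in R has its reverse in R.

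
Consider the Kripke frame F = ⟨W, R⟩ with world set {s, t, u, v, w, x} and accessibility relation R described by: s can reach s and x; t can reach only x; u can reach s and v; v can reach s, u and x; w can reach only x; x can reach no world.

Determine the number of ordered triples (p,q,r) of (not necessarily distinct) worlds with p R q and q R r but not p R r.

Enumerating: (u,s,x), (u,v,u), (u,v,x), (v,u,v).

4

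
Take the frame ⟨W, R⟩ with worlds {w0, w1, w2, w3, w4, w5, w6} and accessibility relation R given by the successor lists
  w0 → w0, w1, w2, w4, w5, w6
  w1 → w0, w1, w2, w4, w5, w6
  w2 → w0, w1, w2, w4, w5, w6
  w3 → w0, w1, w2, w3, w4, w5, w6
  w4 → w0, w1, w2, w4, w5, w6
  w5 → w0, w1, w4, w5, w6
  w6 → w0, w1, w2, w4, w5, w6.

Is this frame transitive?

No

Transitive: no — w5 R w0 and w0 R w2, but not w5 R w2.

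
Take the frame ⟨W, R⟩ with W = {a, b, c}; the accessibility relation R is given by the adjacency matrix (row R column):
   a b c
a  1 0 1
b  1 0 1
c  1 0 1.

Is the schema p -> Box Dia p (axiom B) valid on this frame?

Axiom B corresponds to the accessibility relation being symmetric.
Symmetric: no — b R a but not a R b.

No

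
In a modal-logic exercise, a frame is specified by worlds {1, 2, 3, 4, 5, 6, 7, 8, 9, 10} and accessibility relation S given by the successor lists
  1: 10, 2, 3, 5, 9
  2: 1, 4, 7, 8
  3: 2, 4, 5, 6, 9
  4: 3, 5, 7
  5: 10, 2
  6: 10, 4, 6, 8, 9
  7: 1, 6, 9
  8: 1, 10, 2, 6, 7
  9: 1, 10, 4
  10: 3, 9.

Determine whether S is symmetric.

Symmetric: no — 1 S 10 but not 10 S 1.

No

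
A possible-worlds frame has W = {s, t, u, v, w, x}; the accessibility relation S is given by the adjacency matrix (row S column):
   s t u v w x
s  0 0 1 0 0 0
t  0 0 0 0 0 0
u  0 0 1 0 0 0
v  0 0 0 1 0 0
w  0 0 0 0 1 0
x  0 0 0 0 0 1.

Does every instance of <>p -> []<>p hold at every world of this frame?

Yes

By correspondence theory, 5 is valid on a frame iff S is Euclidean.
Euclidean: yes — any two successors of a common world are S-related.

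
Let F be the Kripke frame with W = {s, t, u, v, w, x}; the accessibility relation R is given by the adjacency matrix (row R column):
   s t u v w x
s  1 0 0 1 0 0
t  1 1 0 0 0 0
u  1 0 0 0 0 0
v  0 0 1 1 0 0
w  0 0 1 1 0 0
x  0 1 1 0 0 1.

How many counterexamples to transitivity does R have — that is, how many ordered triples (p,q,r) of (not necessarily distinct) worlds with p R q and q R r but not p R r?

7

Enumerating: (s,v,u), (t,s,v), (u,s,v), (v,u,s), (w,u,s), (x,t,s), (x,u,s).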